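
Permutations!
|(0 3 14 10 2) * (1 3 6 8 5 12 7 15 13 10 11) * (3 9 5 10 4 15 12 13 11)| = |(0 6 8 10 2)(1 9 5 13 4 15 11)(3 14)(7 12)| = 70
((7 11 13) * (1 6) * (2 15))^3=((1 6)(2 15)(7 11 13))^3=(1 6)(2 15)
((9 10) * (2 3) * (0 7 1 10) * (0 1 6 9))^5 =(0 10 1 9 6 7)(2 3) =((0 7 6 9 1 10)(2 3))^5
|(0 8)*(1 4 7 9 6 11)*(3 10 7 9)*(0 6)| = 21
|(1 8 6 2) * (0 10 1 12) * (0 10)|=|(1 8 6 2 12 10)|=6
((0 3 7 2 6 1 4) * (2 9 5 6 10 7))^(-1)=((0 3 2 10 7 9 5 6 1 4))^(-1)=(0 4 1 6 5 9 7 10 2 3)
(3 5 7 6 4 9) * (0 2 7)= (0 2 7 6 4 9 3 5)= [2, 1, 7, 5, 9, 0, 4, 6, 8, 3]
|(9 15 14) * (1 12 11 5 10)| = |(1 12 11 5 10)(9 15 14)| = 15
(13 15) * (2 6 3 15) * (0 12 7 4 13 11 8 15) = (0 12 7 4 13 2 6 3)(8 15 11) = [12, 1, 6, 0, 13, 5, 3, 4, 15, 9, 10, 8, 7, 2, 14, 11]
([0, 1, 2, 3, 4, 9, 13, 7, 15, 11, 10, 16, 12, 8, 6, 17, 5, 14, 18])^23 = [0, 1, 2, 3, 4, 16, 14, 7, 13, 5, 10, 9, 12, 6, 17, 8, 11, 15, 18]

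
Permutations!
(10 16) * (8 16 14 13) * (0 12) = (0 12)(8 16 10 14 13) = [12, 1, 2, 3, 4, 5, 6, 7, 16, 9, 14, 11, 0, 8, 13, 15, 10]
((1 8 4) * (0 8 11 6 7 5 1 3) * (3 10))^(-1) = (0 3 10 4 8)(1 5 7 6 11)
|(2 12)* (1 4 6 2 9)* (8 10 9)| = 8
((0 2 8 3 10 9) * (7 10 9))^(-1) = ((0 2 8 3 9)(7 10))^(-1) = (0 9 3 8 2)(7 10)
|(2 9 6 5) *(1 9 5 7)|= |(1 9 6 7)(2 5)|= 4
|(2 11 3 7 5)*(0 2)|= |(0 2 11 3 7 5)|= 6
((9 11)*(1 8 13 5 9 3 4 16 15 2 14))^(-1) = (1 14 2 15 16 4 3 11 9 5 13 8)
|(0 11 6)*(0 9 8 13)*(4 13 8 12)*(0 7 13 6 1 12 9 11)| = 10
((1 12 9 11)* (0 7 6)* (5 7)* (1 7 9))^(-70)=(12)(0 9 7)(5 11 6)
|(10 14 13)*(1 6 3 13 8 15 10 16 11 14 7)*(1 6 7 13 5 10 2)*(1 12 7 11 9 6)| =56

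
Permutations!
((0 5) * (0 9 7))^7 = (0 7 9 5)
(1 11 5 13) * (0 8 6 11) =[8, 0, 2, 3, 4, 13, 11, 7, 6, 9, 10, 5, 12, 1] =(0 8 6 11 5 13 1)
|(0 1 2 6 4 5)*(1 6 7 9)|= |(0 6 4 5)(1 2 7 9)|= 4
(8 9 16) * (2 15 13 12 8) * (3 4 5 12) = [0, 1, 15, 4, 5, 12, 6, 7, 9, 16, 10, 11, 8, 3, 14, 13, 2] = (2 15 13 3 4 5 12 8 9 16)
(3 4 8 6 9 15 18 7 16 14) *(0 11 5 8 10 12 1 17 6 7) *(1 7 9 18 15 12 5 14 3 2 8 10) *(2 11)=(0 2 8 9 12 7 16 3 4 1 17 6 18)(5 10)(11 14)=[2, 17, 8, 4, 1, 10, 18, 16, 9, 12, 5, 14, 7, 13, 11, 15, 3, 6, 0]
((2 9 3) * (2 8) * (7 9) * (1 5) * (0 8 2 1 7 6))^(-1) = ((0 8 1 5 7 9 3 2 6))^(-1) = (0 6 2 3 9 7 5 1 8)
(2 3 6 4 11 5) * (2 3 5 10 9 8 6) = (2 5 3)(4 11 10 9 8 6) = [0, 1, 5, 2, 11, 3, 4, 7, 6, 8, 9, 10]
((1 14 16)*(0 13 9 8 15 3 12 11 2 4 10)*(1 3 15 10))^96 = (16)(0 13 9 8 10)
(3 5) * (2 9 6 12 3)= (2 9 6 12 3 5)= [0, 1, 9, 5, 4, 2, 12, 7, 8, 6, 10, 11, 3]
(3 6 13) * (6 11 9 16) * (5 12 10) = (3 11 9 16 6 13)(5 12 10) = [0, 1, 2, 11, 4, 12, 13, 7, 8, 16, 5, 9, 10, 3, 14, 15, 6]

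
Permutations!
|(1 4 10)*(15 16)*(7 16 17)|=|(1 4 10)(7 16 15 17)|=12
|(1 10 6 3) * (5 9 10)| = 6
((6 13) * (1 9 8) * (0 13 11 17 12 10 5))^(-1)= ((0 13 6 11 17 12 10 5)(1 9 8))^(-1)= (0 5 10 12 17 11 6 13)(1 8 9)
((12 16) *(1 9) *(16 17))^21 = (17)(1 9)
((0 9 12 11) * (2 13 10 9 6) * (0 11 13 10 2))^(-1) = ((0 6)(2 10 9 12 13))^(-1) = (0 6)(2 13 12 9 10)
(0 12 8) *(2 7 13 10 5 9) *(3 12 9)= (0 9 2 7 13 10 5 3 12 8)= [9, 1, 7, 12, 4, 3, 6, 13, 0, 2, 5, 11, 8, 10]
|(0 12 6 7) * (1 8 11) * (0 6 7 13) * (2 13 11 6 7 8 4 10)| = |(0 12 8 6 11 1 4 10 2 13)| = 10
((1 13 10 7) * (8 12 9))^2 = ((1 13 10 7)(8 12 9))^2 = (1 10)(7 13)(8 9 12)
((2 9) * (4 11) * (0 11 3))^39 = ((0 11 4 3)(2 9))^39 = (0 3 4 11)(2 9)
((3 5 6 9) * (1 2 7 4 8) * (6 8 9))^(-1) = (1 8 5 3 9 4 7 2)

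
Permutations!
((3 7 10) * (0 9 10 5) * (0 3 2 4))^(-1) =(0 4 2 10 9)(3 5 7)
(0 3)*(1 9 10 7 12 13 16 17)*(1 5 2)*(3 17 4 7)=(0 17 5 2 1 9 10 3)(4 7 12 13 16)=[17, 9, 1, 0, 7, 2, 6, 12, 8, 10, 3, 11, 13, 16, 14, 15, 4, 5]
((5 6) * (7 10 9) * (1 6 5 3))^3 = (10)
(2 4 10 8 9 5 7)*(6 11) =[0, 1, 4, 3, 10, 7, 11, 2, 9, 5, 8, 6] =(2 4 10 8 9 5 7)(6 11)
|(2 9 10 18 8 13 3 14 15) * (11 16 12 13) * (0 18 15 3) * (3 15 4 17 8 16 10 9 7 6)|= 30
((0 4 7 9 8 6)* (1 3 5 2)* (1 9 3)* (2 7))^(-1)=((0 4 2 9 8 6)(3 5 7))^(-1)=(0 6 8 9 2 4)(3 7 5)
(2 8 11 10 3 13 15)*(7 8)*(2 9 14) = (2 7 8 11 10 3 13 15 9 14) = [0, 1, 7, 13, 4, 5, 6, 8, 11, 14, 3, 10, 12, 15, 2, 9]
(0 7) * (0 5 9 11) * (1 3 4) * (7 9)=[9, 3, 2, 4, 1, 7, 6, 5, 8, 11, 10, 0]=(0 9 11)(1 3 4)(5 7)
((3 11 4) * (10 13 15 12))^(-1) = ((3 11 4)(10 13 15 12))^(-1) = (3 4 11)(10 12 15 13)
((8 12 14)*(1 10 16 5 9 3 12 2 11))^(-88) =(16)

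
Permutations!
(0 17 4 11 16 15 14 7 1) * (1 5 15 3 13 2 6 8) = [17, 0, 6, 13, 11, 15, 8, 5, 1, 9, 10, 16, 12, 2, 7, 14, 3, 4] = (0 17 4 11 16 3 13 2 6 8 1)(5 15 14 7)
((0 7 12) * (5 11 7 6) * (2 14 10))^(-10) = (0 5 7)(2 10 14)(6 11 12)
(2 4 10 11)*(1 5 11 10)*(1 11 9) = (1 5 9)(2 4 11) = [0, 5, 4, 3, 11, 9, 6, 7, 8, 1, 10, 2]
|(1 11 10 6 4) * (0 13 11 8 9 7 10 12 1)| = |(0 13 11 12 1 8 9 7 10 6 4)| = 11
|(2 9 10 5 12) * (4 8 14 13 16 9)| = |(2 4 8 14 13 16 9 10 5 12)| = 10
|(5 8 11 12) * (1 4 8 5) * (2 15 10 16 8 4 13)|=9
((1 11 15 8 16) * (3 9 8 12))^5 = ((1 11 15 12 3 9 8 16))^5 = (1 9 15 16 3 11 8 12)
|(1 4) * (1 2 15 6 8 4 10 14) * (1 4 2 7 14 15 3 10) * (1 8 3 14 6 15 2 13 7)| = |(15)(1 8 13 7 6 3 10 2 14 4)| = 10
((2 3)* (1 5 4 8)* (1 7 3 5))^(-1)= ((2 5 4 8 7 3))^(-1)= (2 3 7 8 4 5)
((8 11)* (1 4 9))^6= (11)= ((1 4 9)(8 11))^6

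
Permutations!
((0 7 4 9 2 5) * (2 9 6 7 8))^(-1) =(9)(0 5 2 8)(4 7 6)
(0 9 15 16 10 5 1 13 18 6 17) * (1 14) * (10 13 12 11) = (0 9 15 16 13 18 6 17)(1 12 11 10 5 14) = [9, 12, 2, 3, 4, 14, 17, 7, 8, 15, 5, 10, 11, 18, 1, 16, 13, 0, 6]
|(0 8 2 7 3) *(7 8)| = |(0 7 3)(2 8)| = 6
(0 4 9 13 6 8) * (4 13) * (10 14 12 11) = (0 13 6 8)(4 9)(10 14 12 11) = [13, 1, 2, 3, 9, 5, 8, 7, 0, 4, 14, 10, 11, 6, 12]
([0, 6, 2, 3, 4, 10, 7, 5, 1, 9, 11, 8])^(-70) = (11)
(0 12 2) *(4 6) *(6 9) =(0 12 2)(4 9 6) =[12, 1, 0, 3, 9, 5, 4, 7, 8, 6, 10, 11, 2]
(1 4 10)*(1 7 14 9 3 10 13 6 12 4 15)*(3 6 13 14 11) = (1 15)(3 10 7 11)(4 14 9 6 12) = [0, 15, 2, 10, 14, 5, 12, 11, 8, 6, 7, 3, 4, 13, 9, 1]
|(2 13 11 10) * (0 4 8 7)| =4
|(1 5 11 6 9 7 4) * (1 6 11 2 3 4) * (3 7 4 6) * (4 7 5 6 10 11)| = |(1 6 9 7)(2 5)(3 10 11 4)| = 4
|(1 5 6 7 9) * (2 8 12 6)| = 8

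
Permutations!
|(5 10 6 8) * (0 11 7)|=|(0 11 7)(5 10 6 8)|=12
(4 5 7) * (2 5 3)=(2 5 7 4 3)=[0, 1, 5, 2, 3, 7, 6, 4]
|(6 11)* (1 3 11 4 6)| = |(1 3 11)(4 6)| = 6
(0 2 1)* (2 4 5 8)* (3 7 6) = (0 4 5 8 2 1)(3 7 6) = [4, 0, 1, 7, 5, 8, 3, 6, 2]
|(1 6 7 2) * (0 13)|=|(0 13)(1 6 7 2)|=4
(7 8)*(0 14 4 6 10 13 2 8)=[14, 1, 8, 3, 6, 5, 10, 0, 7, 9, 13, 11, 12, 2, 4]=(0 14 4 6 10 13 2 8 7)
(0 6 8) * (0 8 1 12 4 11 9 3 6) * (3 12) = [0, 3, 2, 6, 11, 5, 1, 7, 8, 12, 10, 9, 4] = (1 3 6)(4 11 9 12)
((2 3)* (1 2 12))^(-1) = (1 12 3 2)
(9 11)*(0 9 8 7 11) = [9, 1, 2, 3, 4, 5, 6, 11, 7, 0, 10, 8] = (0 9)(7 11 8)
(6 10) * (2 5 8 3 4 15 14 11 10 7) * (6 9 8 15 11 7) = [0, 1, 5, 4, 11, 15, 6, 2, 3, 8, 9, 10, 12, 13, 7, 14] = (2 5 15 14 7)(3 4 11 10 9 8)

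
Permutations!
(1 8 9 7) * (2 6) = [0, 8, 6, 3, 4, 5, 2, 1, 9, 7] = (1 8 9 7)(2 6)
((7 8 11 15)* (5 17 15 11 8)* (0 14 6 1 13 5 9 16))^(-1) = (0 16 9 7 15 17 5 13 1 6 14)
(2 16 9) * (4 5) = (2 16 9)(4 5) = [0, 1, 16, 3, 5, 4, 6, 7, 8, 2, 10, 11, 12, 13, 14, 15, 9]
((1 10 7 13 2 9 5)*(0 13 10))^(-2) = ((0 13 2 9 5 1)(7 10))^(-2) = (0 5 2)(1 9 13)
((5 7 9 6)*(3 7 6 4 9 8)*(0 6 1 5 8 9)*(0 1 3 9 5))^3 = (0 9)(1 8)(4 6)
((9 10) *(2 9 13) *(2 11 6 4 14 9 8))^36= (4 14 9 10 13 11 6)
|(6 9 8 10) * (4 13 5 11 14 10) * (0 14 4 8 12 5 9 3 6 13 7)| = 10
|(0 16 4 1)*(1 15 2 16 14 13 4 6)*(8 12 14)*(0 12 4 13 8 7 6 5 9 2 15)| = |(0 7 6 1 12 14 8 4)(2 16 5 9)| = 8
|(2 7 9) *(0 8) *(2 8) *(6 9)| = 6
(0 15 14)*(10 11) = (0 15 14)(10 11) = [15, 1, 2, 3, 4, 5, 6, 7, 8, 9, 11, 10, 12, 13, 0, 14]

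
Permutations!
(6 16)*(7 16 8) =(6 8 7 16) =[0, 1, 2, 3, 4, 5, 8, 16, 7, 9, 10, 11, 12, 13, 14, 15, 6]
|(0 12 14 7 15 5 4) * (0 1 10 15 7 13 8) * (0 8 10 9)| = |(0 12 14 13 10 15 5 4 1 9)| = 10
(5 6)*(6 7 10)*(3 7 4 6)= [0, 1, 2, 7, 6, 4, 5, 10, 8, 9, 3]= (3 7 10)(4 6 5)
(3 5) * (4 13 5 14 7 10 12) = [0, 1, 2, 14, 13, 3, 6, 10, 8, 9, 12, 11, 4, 5, 7] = (3 14 7 10 12 4 13 5)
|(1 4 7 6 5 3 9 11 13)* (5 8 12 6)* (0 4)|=|(0 4 7 5 3 9 11 13 1)(6 8 12)|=9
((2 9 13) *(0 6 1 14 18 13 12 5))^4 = ((0 6 1 14 18 13 2 9 12 5))^4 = (0 18 12 1 2)(5 14 9 6 13)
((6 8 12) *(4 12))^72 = ((4 12 6 8))^72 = (12)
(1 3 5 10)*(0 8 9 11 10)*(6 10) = (0 8 9 11 6 10 1 3 5) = [8, 3, 2, 5, 4, 0, 10, 7, 9, 11, 1, 6]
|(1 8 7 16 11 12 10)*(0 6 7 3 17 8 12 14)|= 6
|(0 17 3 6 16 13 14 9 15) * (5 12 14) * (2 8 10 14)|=|(0 17 3 6 16 13 5 12 2 8 10 14 9 15)|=14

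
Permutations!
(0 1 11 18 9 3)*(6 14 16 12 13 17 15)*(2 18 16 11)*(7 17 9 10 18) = (0 1 2 7 17 15 6 14 11 16 12 13 9 3)(10 18) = [1, 2, 7, 0, 4, 5, 14, 17, 8, 3, 18, 16, 13, 9, 11, 6, 12, 15, 10]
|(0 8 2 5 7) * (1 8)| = 6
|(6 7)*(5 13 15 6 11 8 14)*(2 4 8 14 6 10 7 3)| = 35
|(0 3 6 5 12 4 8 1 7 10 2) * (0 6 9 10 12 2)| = |(0 3 9 10)(1 7 12 4 8)(2 6 5)| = 60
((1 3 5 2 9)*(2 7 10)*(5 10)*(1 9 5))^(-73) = (1 7 5 2 10 3)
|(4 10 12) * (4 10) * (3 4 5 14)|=4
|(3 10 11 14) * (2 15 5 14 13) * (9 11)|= 9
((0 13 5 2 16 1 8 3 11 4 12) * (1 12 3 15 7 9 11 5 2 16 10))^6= (0 15 5 10 11)(1 4 13 7 16)(2 9 12 8 3)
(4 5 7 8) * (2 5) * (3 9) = (2 5 7 8 4)(3 9) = [0, 1, 5, 9, 2, 7, 6, 8, 4, 3]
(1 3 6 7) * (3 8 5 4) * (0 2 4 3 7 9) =(0 2 4 7 1 8 5 3 6 9) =[2, 8, 4, 6, 7, 3, 9, 1, 5, 0]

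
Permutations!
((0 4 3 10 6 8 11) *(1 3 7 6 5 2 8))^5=((0 4 7 6 1 3 10 5 2 8 11))^5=(0 3 11 1 8 6 2 7 5 4 10)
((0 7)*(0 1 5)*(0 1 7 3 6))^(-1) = (7)(0 6 3)(1 5)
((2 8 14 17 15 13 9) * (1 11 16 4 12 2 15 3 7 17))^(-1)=(1 14 8 2 12 4 16 11)(3 17 7)(9 13 15)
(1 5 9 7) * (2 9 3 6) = [0, 5, 9, 6, 4, 3, 2, 1, 8, 7] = (1 5 3 6 2 9 7)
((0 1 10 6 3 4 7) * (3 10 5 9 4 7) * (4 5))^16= (10)(0 1 4 3 7)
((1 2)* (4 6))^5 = (1 2)(4 6)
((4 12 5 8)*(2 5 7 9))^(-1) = (2 9 7 12 4 8 5)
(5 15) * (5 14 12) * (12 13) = [0, 1, 2, 3, 4, 15, 6, 7, 8, 9, 10, 11, 5, 12, 13, 14] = (5 15 14 13 12)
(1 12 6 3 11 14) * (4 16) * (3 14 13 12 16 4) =(1 16 3 11 13 12 6 14) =[0, 16, 2, 11, 4, 5, 14, 7, 8, 9, 10, 13, 6, 12, 1, 15, 3]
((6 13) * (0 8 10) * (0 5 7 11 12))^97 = (0 12 11 7 5 10 8)(6 13)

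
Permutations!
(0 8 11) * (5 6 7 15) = (0 8 11)(5 6 7 15) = [8, 1, 2, 3, 4, 6, 7, 15, 11, 9, 10, 0, 12, 13, 14, 5]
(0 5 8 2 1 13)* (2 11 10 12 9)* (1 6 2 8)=(0 5 1 13)(2 6)(8 11 10 12 9)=[5, 13, 6, 3, 4, 1, 2, 7, 11, 8, 12, 10, 9, 0]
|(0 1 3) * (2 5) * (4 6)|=6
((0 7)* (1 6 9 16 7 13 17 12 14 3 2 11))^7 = ((0 13 17 12 14 3 2 11 1 6 9 16 7))^7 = (0 11 13 1 17 6 12 9 14 16 3 7 2)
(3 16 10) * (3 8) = (3 16 10 8) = [0, 1, 2, 16, 4, 5, 6, 7, 3, 9, 8, 11, 12, 13, 14, 15, 10]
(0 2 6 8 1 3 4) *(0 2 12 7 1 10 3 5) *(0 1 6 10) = (0 12 7 6 8)(1 5)(2 10 3 4) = [12, 5, 10, 4, 2, 1, 8, 6, 0, 9, 3, 11, 7]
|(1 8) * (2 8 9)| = |(1 9 2 8)| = 4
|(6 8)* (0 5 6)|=4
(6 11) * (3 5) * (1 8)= (1 8)(3 5)(6 11)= [0, 8, 2, 5, 4, 3, 11, 7, 1, 9, 10, 6]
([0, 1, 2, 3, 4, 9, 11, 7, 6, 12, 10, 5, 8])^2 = (5 12 6)(8 11 9)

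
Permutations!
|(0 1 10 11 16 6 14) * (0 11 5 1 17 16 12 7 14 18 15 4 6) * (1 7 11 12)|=84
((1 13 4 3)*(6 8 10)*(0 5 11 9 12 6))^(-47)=((0 5 11 9 12 6 8 10)(1 13 4 3))^(-47)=(0 5 11 9 12 6 8 10)(1 13 4 3)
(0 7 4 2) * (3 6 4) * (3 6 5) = (0 7 6 4 2)(3 5) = [7, 1, 0, 5, 2, 3, 4, 6]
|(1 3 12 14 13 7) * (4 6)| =|(1 3 12 14 13 7)(4 6)| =6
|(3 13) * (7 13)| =3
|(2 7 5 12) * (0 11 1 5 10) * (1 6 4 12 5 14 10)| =10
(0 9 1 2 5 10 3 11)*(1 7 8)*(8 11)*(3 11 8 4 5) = (0 9 7 8 1 2 3 4 5 10 11) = [9, 2, 3, 4, 5, 10, 6, 8, 1, 7, 11, 0]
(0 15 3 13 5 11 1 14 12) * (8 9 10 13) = (0 15 3 8 9 10 13 5 11 1 14 12) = [15, 14, 2, 8, 4, 11, 6, 7, 9, 10, 13, 1, 0, 5, 12, 3]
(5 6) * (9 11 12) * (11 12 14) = [0, 1, 2, 3, 4, 6, 5, 7, 8, 12, 10, 14, 9, 13, 11] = (5 6)(9 12)(11 14)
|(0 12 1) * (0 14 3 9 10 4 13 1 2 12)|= 14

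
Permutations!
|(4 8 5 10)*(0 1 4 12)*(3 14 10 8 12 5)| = 20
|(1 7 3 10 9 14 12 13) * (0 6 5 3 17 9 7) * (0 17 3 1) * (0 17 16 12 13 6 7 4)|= |(0 7 3 10 4)(1 16 12 6 5)(9 14 13 17)|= 20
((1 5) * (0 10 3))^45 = (10)(1 5)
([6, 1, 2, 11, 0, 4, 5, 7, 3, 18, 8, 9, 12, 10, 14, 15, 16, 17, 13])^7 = [4, 1, 2, 3, 5, 6, 0, 7, 8, 9, 10, 11, 12, 13, 14, 15, 16, 17, 18]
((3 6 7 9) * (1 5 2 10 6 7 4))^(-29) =((1 5 2 10 6 4)(3 7 9))^(-29) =(1 5 2 10 6 4)(3 7 9)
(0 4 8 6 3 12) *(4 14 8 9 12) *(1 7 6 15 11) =(0 14 8 15 11 1 7 6 3 4 9 12) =[14, 7, 2, 4, 9, 5, 3, 6, 15, 12, 10, 1, 0, 13, 8, 11]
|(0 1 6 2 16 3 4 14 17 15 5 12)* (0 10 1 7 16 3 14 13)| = |(0 7 16 14 17 15 5 12 10 1 6 2 3 4 13)| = 15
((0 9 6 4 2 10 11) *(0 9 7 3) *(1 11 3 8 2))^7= (0 7 8 2 10 3)(1 9 4 11 6)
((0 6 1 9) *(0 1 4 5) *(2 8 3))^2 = (9)(0 4)(2 3 8)(5 6) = ((0 6 4 5)(1 9)(2 8 3))^2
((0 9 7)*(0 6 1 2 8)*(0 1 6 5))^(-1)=((0 9 7 5)(1 2 8))^(-1)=(0 5 7 9)(1 8 2)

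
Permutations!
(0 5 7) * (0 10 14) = (0 5 7 10 14) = [5, 1, 2, 3, 4, 7, 6, 10, 8, 9, 14, 11, 12, 13, 0]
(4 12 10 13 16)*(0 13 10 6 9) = (0 13 16 4 12 6 9) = [13, 1, 2, 3, 12, 5, 9, 7, 8, 0, 10, 11, 6, 16, 14, 15, 4]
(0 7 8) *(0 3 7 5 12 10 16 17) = (0 5 12 10 16 17)(3 7 8) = [5, 1, 2, 7, 4, 12, 6, 8, 3, 9, 16, 11, 10, 13, 14, 15, 17, 0]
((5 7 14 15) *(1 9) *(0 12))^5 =(0 12)(1 9)(5 7 14 15)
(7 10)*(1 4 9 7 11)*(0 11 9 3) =[11, 4, 2, 0, 3, 5, 6, 10, 8, 7, 9, 1] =(0 11 1 4 3)(7 10 9)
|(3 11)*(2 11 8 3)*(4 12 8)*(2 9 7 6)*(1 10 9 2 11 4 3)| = 10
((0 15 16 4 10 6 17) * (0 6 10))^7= ((0 15 16 4)(6 17))^7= (0 4 16 15)(6 17)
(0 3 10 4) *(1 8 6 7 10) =(0 3 1 8 6 7 10 4) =[3, 8, 2, 1, 0, 5, 7, 10, 6, 9, 4]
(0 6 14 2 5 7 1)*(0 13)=(0 6 14 2 5 7 1 13)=[6, 13, 5, 3, 4, 7, 14, 1, 8, 9, 10, 11, 12, 0, 2]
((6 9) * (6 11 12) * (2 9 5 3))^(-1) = ((2 9 11 12 6 5 3))^(-1) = (2 3 5 6 12 11 9)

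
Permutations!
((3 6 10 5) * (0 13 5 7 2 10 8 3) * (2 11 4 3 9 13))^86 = ((0 2 10 7 11 4 3 6 8 9 13 5))^86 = (0 10 11 3 8 13)(2 7 4 6 9 5)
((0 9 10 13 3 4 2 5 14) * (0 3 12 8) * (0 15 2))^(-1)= (0 4 3 14 5 2 15 8 12 13 10 9)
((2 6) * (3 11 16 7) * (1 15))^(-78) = (3 16)(7 11)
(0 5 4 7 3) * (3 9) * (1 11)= (0 5 4 7 9 3)(1 11)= [5, 11, 2, 0, 7, 4, 6, 9, 8, 3, 10, 1]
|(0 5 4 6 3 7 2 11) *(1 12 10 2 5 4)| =11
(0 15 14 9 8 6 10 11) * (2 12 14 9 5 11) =[15, 1, 12, 3, 4, 11, 10, 7, 6, 8, 2, 0, 14, 13, 5, 9] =(0 15 9 8 6 10 2 12 14 5 11)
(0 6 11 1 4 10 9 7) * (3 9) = (0 6 11 1 4 10 3 9 7) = [6, 4, 2, 9, 10, 5, 11, 0, 8, 7, 3, 1]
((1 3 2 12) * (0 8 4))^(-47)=((0 8 4)(1 3 2 12))^(-47)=(0 8 4)(1 3 2 12)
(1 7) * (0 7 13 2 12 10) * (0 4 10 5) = [7, 13, 12, 3, 10, 0, 6, 1, 8, 9, 4, 11, 5, 2] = (0 7 1 13 2 12 5)(4 10)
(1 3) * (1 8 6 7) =[0, 3, 2, 8, 4, 5, 7, 1, 6] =(1 3 8 6 7)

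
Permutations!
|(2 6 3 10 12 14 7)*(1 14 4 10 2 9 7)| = |(1 14)(2 6 3)(4 10 12)(7 9)| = 6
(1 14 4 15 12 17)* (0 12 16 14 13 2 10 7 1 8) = [12, 13, 10, 3, 15, 5, 6, 1, 0, 9, 7, 11, 17, 2, 4, 16, 14, 8] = (0 12 17 8)(1 13 2 10 7)(4 15 16 14)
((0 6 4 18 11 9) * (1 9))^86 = (0 4 11 9 6 18 1)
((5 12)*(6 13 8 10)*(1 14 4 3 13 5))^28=(1 5 10 13 4)(3 14 12 6 8)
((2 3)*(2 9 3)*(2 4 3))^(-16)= (9)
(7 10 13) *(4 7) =(4 7 10 13) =[0, 1, 2, 3, 7, 5, 6, 10, 8, 9, 13, 11, 12, 4]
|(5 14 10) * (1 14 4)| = 5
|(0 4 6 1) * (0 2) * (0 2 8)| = |(0 4 6 1 8)| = 5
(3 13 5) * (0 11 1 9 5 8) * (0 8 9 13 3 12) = (0 11 1 13 9 5 12) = [11, 13, 2, 3, 4, 12, 6, 7, 8, 5, 10, 1, 0, 9]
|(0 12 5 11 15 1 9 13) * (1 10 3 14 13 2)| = |(0 12 5 11 15 10 3 14 13)(1 9 2)| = 9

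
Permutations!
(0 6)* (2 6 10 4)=[10, 1, 6, 3, 2, 5, 0, 7, 8, 9, 4]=(0 10 4 2 6)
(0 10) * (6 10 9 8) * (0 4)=(0 9 8 6 10 4)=[9, 1, 2, 3, 0, 5, 10, 7, 6, 8, 4]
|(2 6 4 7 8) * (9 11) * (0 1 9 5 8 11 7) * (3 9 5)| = |(0 1 5 8 2 6 4)(3 9 7 11)| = 28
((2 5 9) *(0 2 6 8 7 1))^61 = ((0 2 5 9 6 8 7 1))^61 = (0 8 5 1 6 2 7 9)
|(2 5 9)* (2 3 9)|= |(2 5)(3 9)|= 2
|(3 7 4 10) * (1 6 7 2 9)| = |(1 6 7 4 10 3 2 9)| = 8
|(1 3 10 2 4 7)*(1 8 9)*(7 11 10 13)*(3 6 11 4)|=10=|(1 6 11 10 2 3 13 7 8 9)|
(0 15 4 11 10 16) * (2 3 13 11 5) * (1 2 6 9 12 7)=(0 15 4 5 6 9 12 7 1 2 3 13 11 10 16)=[15, 2, 3, 13, 5, 6, 9, 1, 8, 12, 16, 10, 7, 11, 14, 4, 0]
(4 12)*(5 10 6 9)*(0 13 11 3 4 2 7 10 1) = (0 13 11 3 4 12 2 7 10 6 9 5 1) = [13, 0, 7, 4, 12, 1, 9, 10, 8, 5, 6, 3, 2, 11]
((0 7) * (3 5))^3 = ((0 7)(3 5))^3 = (0 7)(3 5)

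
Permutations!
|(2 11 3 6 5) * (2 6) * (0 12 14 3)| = 6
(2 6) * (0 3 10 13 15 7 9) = [3, 1, 6, 10, 4, 5, 2, 9, 8, 0, 13, 11, 12, 15, 14, 7] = (0 3 10 13 15 7 9)(2 6)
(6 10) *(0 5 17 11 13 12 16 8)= [5, 1, 2, 3, 4, 17, 10, 7, 0, 9, 6, 13, 16, 12, 14, 15, 8, 11]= (0 5 17 11 13 12 16 8)(6 10)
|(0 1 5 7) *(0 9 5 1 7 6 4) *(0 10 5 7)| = 4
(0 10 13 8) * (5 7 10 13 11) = [13, 1, 2, 3, 4, 7, 6, 10, 0, 9, 11, 5, 12, 8] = (0 13 8)(5 7 10 11)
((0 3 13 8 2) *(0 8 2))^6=((0 3 13 2 8))^6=(0 3 13 2 8)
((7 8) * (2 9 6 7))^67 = ((2 9 6 7 8))^67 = (2 6 8 9 7)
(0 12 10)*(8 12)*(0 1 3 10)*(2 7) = (0 8 12)(1 3 10)(2 7) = [8, 3, 7, 10, 4, 5, 6, 2, 12, 9, 1, 11, 0]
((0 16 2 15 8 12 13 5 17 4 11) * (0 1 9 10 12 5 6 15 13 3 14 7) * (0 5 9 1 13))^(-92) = (0 16 2)(3 11 10 17 8 7 6)(4 9 5 15 14 13 12)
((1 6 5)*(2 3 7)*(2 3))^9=(3 7)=((1 6 5)(3 7))^9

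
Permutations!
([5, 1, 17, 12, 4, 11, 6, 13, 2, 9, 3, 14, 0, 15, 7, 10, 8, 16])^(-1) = (0 12 3 10 15 13 7 14 11 5)(2 8 16 17)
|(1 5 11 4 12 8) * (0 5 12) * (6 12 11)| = 8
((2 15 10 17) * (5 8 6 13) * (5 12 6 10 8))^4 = (2 17 10 8 15)(6 13 12)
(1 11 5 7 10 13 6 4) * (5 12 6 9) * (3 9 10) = (1 11 12 6 4)(3 9 5 7)(10 13) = [0, 11, 2, 9, 1, 7, 4, 3, 8, 5, 13, 12, 6, 10]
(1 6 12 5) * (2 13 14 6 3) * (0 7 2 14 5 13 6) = (0 7 2 6 12 13 5 1 3 14) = [7, 3, 6, 14, 4, 1, 12, 2, 8, 9, 10, 11, 13, 5, 0]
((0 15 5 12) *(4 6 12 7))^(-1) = (0 12 6 4 7 5 15)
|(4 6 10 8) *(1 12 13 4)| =|(1 12 13 4 6 10 8)| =7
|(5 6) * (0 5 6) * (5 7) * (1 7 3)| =|(0 3 1 7 5)| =5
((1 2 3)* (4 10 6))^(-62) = ((1 2 3)(4 10 6))^(-62) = (1 2 3)(4 10 6)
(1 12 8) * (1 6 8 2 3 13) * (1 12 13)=(1 13 12 2 3)(6 8)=[0, 13, 3, 1, 4, 5, 8, 7, 6, 9, 10, 11, 2, 12]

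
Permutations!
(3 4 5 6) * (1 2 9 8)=(1 2 9 8)(3 4 5 6)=[0, 2, 9, 4, 5, 6, 3, 7, 1, 8]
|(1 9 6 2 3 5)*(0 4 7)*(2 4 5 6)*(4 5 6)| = |(0 6 5 1 9 2 3 4 7)| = 9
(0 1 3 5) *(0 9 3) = [1, 0, 2, 5, 4, 9, 6, 7, 8, 3] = (0 1)(3 5 9)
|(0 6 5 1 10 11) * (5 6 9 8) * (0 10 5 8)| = |(0 9)(1 5)(10 11)| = 2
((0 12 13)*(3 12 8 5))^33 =(0 3)(5 13)(8 12)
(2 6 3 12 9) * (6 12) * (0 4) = (0 4)(2 12 9)(3 6) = [4, 1, 12, 6, 0, 5, 3, 7, 8, 2, 10, 11, 9]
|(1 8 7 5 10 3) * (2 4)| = 6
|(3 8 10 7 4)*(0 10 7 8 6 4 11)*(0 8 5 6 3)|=|(0 10 5 6 4)(7 11 8)|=15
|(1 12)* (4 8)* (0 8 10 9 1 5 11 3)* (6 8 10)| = |(0 10 9 1 12 5 11 3)(4 6 8)| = 24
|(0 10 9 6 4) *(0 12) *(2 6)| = 7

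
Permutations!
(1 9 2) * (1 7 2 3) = (1 9 3)(2 7) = [0, 9, 7, 1, 4, 5, 6, 2, 8, 3]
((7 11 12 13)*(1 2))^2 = (7 12)(11 13)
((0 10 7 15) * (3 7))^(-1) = (0 15 7 3 10)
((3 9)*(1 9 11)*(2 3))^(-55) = (11) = ((1 9 2 3 11))^(-55)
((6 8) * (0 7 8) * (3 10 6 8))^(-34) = ((0 7 3 10 6))^(-34) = (0 7 3 10 6)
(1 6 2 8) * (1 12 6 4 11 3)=(1 4 11 3)(2 8 12 6)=[0, 4, 8, 1, 11, 5, 2, 7, 12, 9, 10, 3, 6]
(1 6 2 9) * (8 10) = (1 6 2 9)(8 10) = [0, 6, 9, 3, 4, 5, 2, 7, 10, 1, 8]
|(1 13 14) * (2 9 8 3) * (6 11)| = |(1 13 14)(2 9 8 3)(6 11)| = 12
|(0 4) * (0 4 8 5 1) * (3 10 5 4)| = 7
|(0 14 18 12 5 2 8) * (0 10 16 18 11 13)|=|(0 14 11 13)(2 8 10 16 18 12 5)|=28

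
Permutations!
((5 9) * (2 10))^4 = ((2 10)(5 9))^4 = (10)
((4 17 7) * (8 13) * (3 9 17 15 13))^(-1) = ((3 9 17 7 4 15 13 8))^(-1) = (3 8 13 15 4 7 17 9)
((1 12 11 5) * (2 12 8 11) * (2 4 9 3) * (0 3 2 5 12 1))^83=((0 3 5)(1 8 11 12 4 9 2))^83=(0 5 3)(1 2 9 4 12 11 8)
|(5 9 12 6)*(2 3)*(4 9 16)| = |(2 3)(4 9 12 6 5 16)| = 6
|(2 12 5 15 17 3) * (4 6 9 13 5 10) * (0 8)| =|(0 8)(2 12 10 4 6 9 13 5 15 17 3)| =22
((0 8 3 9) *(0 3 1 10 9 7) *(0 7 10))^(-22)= (0 1 8)(3 9 10)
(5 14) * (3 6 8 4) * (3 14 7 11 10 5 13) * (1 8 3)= (1 8 4 14 13)(3 6)(5 7 11 10)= [0, 8, 2, 6, 14, 7, 3, 11, 4, 9, 5, 10, 12, 1, 13]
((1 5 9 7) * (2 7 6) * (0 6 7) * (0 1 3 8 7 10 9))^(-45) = ((0 6 2 1 5)(3 8 7)(9 10))^(-45) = (9 10)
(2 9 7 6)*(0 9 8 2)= (0 9 7 6)(2 8)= [9, 1, 8, 3, 4, 5, 0, 6, 2, 7]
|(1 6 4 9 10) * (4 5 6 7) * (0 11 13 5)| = 5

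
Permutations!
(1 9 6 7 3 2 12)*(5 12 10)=(1 9 6 7 3 2 10 5 12)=[0, 9, 10, 2, 4, 12, 7, 3, 8, 6, 5, 11, 1]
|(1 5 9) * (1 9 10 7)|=|(1 5 10 7)|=4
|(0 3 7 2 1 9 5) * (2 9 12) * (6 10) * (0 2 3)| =|(1 12 3 7 9 5 2)(6 10)| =14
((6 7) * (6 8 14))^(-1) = ((6 7 8 14))^(-1) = (6 14 8 7)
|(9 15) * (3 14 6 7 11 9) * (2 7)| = |(2 7 11 9 15 3 14 6)| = 8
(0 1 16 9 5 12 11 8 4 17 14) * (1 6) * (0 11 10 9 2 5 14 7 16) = (0 6 1)(2 5 12 10 9 14 11 8 4 17 7 16) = [6, 0, 5, 3, 17, 12, 1, 16, 4, 14, 9, 8, 10, 13, 11, 15, 2, 7]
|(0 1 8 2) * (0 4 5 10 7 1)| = 7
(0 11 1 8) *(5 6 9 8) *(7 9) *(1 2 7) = (0 11 2 7 9 8)(1 5 6) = [11, 5, 7, 3, 4, 6, 1, 9, 0, 8, 10, 2]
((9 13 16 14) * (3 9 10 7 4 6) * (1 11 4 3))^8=(3 9 13 16 14 10 7)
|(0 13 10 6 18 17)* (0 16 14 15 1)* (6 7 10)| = |(0 13 6 18 17 16 14 15 1)(7 10)| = 18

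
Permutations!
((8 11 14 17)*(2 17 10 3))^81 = (2 14 17 10 8 3 11) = ((2 17 8 11 14 10 3))^81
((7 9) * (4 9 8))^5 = ((4 9 7 8))^5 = (4 9 7 8)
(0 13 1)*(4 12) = [13, 0, 2, 3, 12, 5, 6, 7, 8, 9, 10, 11, 4, 1] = (0 13 1)(4 12)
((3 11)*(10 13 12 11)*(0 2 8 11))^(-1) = (0 12 13 10 3 11 8 2)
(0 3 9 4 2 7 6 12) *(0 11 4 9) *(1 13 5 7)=(0 3)(1 13 5 7 6 12 11 4 2)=[3, 13, 1, 0, 2, 7, 12, 6, 8, 9, 10, 4, 11, 5]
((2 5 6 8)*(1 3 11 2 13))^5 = ((1 3 11 2 5 6 8 13))^5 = (1 6 11 13 5 3 8 2)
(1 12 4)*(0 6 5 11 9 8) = (0 6 5 11 9 8)(1 12 4) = [6, 12, 2, 3, 1, 11, 5, 7, 0, 8, 10, 9, 4]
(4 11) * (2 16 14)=[0, 1, 16, 3, 11, 5, 6, 7, 8, 9, 10, 4, 12, 13, 2, 15, 14]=(2 16 14)(4 11)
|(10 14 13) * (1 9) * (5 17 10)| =10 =|(1 9)(5 17 10 14 13)|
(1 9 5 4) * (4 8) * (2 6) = (1 9 5 8 4)(2 6) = [0, 9, 6, 3, 1, 8, 2, 7, 4, 5]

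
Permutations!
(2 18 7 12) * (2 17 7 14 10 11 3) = [0, 1, 18, 2, 4, 5, 6, 12, 8, 9, 11, 3, 17, 13, 10, 15, 16, 7, 14] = (2 18 14 10 11 3)(7 12 17)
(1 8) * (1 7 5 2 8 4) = (1 4)(2 8 7 5) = [0, 4, 8, 3, 1, 2, 6, 5, 7]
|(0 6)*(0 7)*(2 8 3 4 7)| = 7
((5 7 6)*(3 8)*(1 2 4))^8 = (8)(1 4 2)(5 6 7)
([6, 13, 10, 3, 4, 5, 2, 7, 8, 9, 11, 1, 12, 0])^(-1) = [13, 11, 6, 3, 4, 5, 0, 7, 8, 9, 2, 10, 12, 1]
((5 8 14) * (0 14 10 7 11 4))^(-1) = (0 4 11 7 10 8 5 14)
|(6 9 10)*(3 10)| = 4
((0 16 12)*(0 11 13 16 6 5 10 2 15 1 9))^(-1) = ((0 6 5 10 2 15 1 9)(11 13 16 12))^(-1) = (0 9 1 15 2 10 5 6)(11 12 16 13)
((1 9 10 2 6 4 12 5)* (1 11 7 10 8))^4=(1 9 8)(2 5)(4 7)(6 11)(10 12)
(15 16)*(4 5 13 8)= (4 5 13 8)(15 16)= [0, 1, 2, 3, 5, 13, 6, 7, 4, 9, 10, 11, 12, 8, 14, 16, 15]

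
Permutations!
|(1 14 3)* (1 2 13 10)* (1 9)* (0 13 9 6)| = 20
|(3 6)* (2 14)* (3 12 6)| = |(2 14)(6 12)| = 2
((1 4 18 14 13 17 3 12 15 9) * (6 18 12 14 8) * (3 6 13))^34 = ((1 4 12 15 9)(3 14)(6 18 8 13 17))^34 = (1 9 15 12 4)(6 17 13 8 18)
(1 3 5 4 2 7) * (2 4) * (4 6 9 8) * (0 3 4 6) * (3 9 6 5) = (0 9 8 5 2 7 1 4) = [9, 4, 7, 3, 0, 2, 6, 1, 5, 8]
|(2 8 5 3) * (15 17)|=|(2 8 5 3)(15 17)|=4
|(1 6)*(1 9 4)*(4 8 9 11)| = 4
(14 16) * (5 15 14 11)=[0, 1, 2, 3, 4, 15, 6, 7, 8, 9, 10, 5, 12, 13, 16, 14, 11]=(5 15 14 16 11)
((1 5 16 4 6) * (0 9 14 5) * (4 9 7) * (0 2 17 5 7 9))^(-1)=(0 16 5 17 2 1 6 4 7 14 9)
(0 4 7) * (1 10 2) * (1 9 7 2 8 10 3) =(0 4 2 9 7)(1 3)(8 10) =[4, 3, 9, 1, 2, 5, 6, 0, 10, 7, 8]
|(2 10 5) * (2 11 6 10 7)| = 4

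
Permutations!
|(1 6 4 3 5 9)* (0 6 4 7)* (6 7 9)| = 6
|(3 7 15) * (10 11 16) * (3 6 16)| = 7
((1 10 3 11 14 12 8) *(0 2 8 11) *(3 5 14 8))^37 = (0 2 3)(1 5 12 8 10 14 11)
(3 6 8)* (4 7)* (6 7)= (3 7 4 6 8)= [0, 1, 2, 7, 6, 5, 8, 4, 3]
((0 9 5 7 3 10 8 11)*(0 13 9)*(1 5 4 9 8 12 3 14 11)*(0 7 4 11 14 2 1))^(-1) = ((14)(0 7 2 1 5 4 9 11 13 8)(3 10 12))^(-1) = (14)(0 8 13 11 9 4 5 1 2 7)(3 12 10)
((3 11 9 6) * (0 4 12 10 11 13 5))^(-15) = ((0 4 12 10 11 9 6 3 13 5))^(-15) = (0 9)(3 12)(4 6)(5 11)(10 13)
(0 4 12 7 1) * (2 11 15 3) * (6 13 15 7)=(0 4 12 6 13 15 3 2 11 7 1)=[4, 0, 11, 2, 12, 5, 13, 1, 8, 9, 10, 7, 6, 15, 14, 3]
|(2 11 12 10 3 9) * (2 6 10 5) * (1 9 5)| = |(1 9 6 10 3 5 2 11 12)| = 9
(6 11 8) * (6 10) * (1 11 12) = [0, 11, 2, 3, 4, 5, 12, 7, 10, 9, 6, 8, 1] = (1 11 8 10 6 12)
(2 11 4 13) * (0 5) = (0 5)(2 11 4 13) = [5, 1, 11, 3, 13, 0, 6, 7, 8, 9, 10, 4, 12, 2]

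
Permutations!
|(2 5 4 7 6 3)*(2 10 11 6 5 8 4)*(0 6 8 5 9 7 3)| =10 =|(0 6)(2 5)(3 10 11 8 4)(7 9)|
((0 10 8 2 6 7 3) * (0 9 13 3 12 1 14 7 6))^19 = (0 2 8 10)(1 12 7 14)(3 9 13)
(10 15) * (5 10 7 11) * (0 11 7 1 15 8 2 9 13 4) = (0 11 5 10 8 2 9 13 4)(1 15) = [11, 15, 9, 3, 0, 10, 6, 7, 2, 13, 8, 5, 12, 4, 14, 1]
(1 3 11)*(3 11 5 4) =[0, 11, 2, 5, 3, 4, 6, 7, 8, 9, 10, 1] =(1 11)(3 5 4)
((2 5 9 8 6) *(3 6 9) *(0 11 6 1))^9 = (0 6 5 1 11 2 3)(8 9)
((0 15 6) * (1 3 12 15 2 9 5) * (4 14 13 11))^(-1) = ((0 2 9 5 1 3 12 15 6)(4 14 13 11))^(-1) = (0 6 15 12 3 1 5 9 2)(4 11 13 14)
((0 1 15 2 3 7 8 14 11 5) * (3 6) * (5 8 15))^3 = (2 7 6 15 3)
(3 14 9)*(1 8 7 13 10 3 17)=(1 8 7 13 10 3 14 9 17)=[0, 8, 2, 14, 4, 5, 6, 13, 7, 17, 3, 11, 12, 10, 9, 15, 16, 1]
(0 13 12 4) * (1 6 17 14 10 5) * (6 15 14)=(0 13 12 4)(1 15 14 10 5)(6 17)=[13, 15, 2, 3, 0, 1, 17, 7, 8, 9, 5, 11, 4, 12, 10, 14, 16, 6]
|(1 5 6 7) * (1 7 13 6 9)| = |(1 5 9)(6 13)| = 6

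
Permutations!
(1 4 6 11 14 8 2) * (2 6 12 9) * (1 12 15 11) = (1 4 15 11 14 8 6)(2 12 9) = [0, 4, 12, 3, 15, 5, 1, 7, 6, 2, 10, 14, 9, 13, 8, 11]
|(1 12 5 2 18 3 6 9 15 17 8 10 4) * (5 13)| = 14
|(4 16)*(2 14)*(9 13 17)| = 6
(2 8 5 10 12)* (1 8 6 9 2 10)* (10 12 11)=(12)(1 8 5)(2 6 9)(10 11)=[0, 8, 6, 3, 4, 1, 9, 7, 5, 2, 11, 10, 12]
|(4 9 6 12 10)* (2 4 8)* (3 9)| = 8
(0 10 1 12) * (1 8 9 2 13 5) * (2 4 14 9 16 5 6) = (0 10 8 16 5 1 12)(2 13 6)(4 14 9) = [10, 12, 13, 3, 14, 1, 2, 7, 16, 4, 8, 11, 0, 6, 9, 15, 5]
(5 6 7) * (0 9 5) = [9, 1, 2, 3, 4, 6, 7, 0, 8, 5] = (0 9 5 6 7)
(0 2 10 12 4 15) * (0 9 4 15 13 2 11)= (0 11)(2 10 12 15 9 4 13)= [11, 1, 10, 3, 13, 5, 6, 7, 8, 4, 12, 0, 15, 2, 14, 9]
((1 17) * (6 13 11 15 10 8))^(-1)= ((1 17)(6 13 11 15 10 8))^(-1)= (1 17)(6 8 10 15 11 13)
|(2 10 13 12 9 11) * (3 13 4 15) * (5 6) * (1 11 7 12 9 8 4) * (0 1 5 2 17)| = 8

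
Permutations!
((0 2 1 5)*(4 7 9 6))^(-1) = ((0 2 1 5)(4 7 9 6))^(-1) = (0 5 1 2)(4 6 9 7)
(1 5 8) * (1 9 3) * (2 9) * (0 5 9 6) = (0 5 8 2 6)(1 9 3) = [5, 9, 6, 1, 4, 8, 0, 7, 2, 3]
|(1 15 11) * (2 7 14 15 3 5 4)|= |(1 3 5 4 2 7 14 15 11)|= 9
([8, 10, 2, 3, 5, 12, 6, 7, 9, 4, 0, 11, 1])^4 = (0 5)(1 9)(4 10)(8 12)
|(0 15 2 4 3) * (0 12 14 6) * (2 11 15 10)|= 8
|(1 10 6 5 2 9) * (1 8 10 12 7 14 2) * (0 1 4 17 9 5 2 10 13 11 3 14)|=12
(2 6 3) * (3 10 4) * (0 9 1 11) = (0 9 1 11)(2 6 10 4 3) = [9, 11, 6, 2, 3, 5, 10, 7, 8, 1, 4, 0]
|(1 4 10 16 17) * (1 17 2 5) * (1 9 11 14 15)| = |(17)(1 4 10 16 2 5 9 11 14 15)| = 10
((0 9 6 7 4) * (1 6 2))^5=(0 7 1 9 4 6 2)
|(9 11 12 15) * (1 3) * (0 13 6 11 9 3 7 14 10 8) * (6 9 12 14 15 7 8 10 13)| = 12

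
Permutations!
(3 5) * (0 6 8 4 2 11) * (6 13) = (0 13 6 8 4 2 11)(3 5) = [13, 1, 11, 5, 2, 3, 8, 7, 4, 9, 10, 0, 12, 6]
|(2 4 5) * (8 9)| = 6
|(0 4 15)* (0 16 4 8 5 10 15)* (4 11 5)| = |(0 8 4)(5 10 15 16 11)| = 15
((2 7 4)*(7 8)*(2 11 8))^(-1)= ((4 11 8 7))^(-1)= (4 7 8 11)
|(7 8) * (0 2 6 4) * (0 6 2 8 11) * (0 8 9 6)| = |(0 9 6 4)(7 11 8)| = 12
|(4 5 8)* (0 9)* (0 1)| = 3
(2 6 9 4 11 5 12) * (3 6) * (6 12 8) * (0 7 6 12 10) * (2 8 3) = (0 7 6 9 4 11 5 3 10)(8 12) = [7, 1, 2, 10, 11, 3, 9, 6, 12, 4, 0, 5, 8]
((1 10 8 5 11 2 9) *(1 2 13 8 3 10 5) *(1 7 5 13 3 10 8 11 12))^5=((1 13 11 3 8 7 5 12)(2 9))^5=(1 7 11 12 8 13 5 3)(2 9)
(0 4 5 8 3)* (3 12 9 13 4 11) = [11, 1, 2, 0, 5, 8, 6, 7, 12, 13, 10, 3, 9, 4] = (0 11 3)(4 5 8 12 9 13)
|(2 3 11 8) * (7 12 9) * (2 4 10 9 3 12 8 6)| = |(2 12 3 11 6)(4 10 9 7 8)| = 5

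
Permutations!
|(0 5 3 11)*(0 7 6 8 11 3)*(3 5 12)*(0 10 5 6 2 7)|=6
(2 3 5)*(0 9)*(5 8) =[9, 1, 3, 8, 4, 2, 6, 7, 5, 0] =(0 9)(2 3 8 5)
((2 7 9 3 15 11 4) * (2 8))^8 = (15)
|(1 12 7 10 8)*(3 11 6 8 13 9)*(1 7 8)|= |(1 12 8 7 10 13 9 3 11 6)|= 10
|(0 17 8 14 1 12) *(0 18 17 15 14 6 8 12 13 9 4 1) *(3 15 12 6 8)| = |(0 12 18 17 6 3 15 14)(1 13 9 4)| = 8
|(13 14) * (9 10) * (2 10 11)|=|(2 10 9 11)(13 14)|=4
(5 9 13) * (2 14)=[0, 1, 14, 3, 4, 9, 6, 7, 8, 13, 10, 11, 12, 5, 2]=(2 14)(5 9 13)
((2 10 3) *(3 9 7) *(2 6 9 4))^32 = (2 4 10)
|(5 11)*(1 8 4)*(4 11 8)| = 6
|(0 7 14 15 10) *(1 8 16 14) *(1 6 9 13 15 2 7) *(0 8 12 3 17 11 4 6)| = |(0 1 12 3 17 11 4 6 9 13 15 10 8 16 14 2 7)| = 17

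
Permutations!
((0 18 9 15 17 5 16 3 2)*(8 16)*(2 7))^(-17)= ((0 18 9 15 17 5 8 16 3 7 2))^(-17)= (0 5 2 17 7 15 3 9 16 18 8)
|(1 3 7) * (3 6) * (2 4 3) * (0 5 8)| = 6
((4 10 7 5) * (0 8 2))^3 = ((0 8 2)(4 10 7 5))^3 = (4 5 7 10)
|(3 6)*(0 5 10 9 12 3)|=7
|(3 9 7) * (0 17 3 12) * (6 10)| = 6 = |(0 17 3 9 7 12)(6 10)|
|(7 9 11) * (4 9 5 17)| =|(4 9 11 7 5 17)| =6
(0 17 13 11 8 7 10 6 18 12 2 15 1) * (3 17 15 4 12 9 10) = (0 15 1)(2 4 12)(3 17 13 11 8 7)(6 18 9 10) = [15, 0, 4, 17, 12, 5, 18, 3, 7, 10, 6, 8, 2, 11, 14, 1, 16, 13, 9]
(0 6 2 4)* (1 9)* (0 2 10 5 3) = (0 6 10 5 3)(1 9)(2 4) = [6, 9, 4, 0, 2, 3, 10, 7, 8, 1, 5]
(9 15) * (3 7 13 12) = (3 7 13 12)(9 15) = [0, 1, 2, 7, 4, 5, 6, 13, 8, 15, 10, 11, 3, 12, 14, 9]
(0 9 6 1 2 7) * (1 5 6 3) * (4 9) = (0 4 9 3 1 2 7)(5 6) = [4, 2, 7, 1, 9, 6, 5, 0, 8, 3]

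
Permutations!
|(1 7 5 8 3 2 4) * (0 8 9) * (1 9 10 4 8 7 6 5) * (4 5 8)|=18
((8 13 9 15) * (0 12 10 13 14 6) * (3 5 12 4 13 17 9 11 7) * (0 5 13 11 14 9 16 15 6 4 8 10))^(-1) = (0 12 5 6 9 8)(3 7 11 4 14 13)(10 15 16 17)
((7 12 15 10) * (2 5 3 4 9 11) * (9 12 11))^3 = ((2 5 3 4 12 15 10 7 11))^3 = (2 4 10)(3 15 11)(5 12 7)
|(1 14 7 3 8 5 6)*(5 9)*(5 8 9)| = 8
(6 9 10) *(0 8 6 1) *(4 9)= (0 8 6 4 9 10 1)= [8, 0, 2, 3, 9, 5, 4, 7, 6, 10, 1]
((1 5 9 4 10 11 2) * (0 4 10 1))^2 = (0 1 9 11)(2 4 5 10)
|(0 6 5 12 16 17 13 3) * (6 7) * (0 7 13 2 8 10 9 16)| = |(0 13 3 7 6 5 12)(2 8 10 9 16 17)| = 42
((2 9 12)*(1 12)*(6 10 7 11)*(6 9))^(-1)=(1 9 11 7 10 6 2 12)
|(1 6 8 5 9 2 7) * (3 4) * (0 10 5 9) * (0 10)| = |(1 6 8 9 2 7)(3 4)(5 10)| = 6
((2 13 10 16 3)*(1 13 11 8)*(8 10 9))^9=((1 13 9 8)(2 11 10 16 3))^9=(1 13 9 8)(2 3 16 10 11)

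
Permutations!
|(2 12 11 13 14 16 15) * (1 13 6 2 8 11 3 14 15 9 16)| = |(1 13 15 8 11 6 2 12 3 14)(9 16)| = 10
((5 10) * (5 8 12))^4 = ((5 10 8 12))^4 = (12)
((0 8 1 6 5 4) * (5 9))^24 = ((0 8 1 6 9 5 4))^24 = (0 6 4 1 5 8 9)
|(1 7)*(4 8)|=2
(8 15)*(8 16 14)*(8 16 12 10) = [0, 1, 2, 3, 4, 5, 6, 7, 15, 9, 8, 11, 10, 13, 16, 12, 14] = (8 15 12 10)(14 16)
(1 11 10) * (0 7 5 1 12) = (0 7 5 1 11 10 12) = [7, 11, 2, 3, 4, 1, 6, 5, 8, 9, 12, 10, 0]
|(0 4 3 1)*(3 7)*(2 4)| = |(0 2 4 7 3 1)| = 6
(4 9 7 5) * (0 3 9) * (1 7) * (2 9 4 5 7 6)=(0 3 4)(1 6 2 9)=[3, 6, 9, 4, 0, 5, 2, 7, 8, 1]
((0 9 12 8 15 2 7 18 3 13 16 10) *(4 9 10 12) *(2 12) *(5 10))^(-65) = ((0 5 10)(2 7 18 3 13 16)(4 9)(8 15 12))^(-65) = (0 5 10)(2 7 18 3 13 16)(4 9)(8 15 12)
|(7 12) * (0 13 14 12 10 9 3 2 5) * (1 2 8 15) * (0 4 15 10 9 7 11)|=5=|(0 13 14 12 11)(1 2 5 4 15)(3 8 10 7 9)|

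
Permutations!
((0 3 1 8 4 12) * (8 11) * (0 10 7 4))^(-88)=((0 3 1 11 8)(4 12 10 7))^(-88)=(12)(0 1 8 3 11)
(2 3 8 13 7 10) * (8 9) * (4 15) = [0, 1, 3, 9, 15, 5, 6, 10, 13, 8, 2, 11, 12, 7, 14, 4] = (2 3 9 8 13 7 10)(4 15)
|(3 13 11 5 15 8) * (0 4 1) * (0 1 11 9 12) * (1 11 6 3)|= 35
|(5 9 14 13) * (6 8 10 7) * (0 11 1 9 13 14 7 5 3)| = |(14)(0 11 1 9 7 6 8 10 5 13 3)| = 11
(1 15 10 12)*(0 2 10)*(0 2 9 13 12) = [9, 15, 10, 3, 4, 5, 6, 7, 8, 13, 0, 11, 1, 12, 14, 2] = (0 9 13 12 1 15 2 10)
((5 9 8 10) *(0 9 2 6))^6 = ((0 9 8 10 5 2 6))^6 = (0 6 2 5 10 8 9)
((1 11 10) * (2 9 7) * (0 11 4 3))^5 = (0 3 4 1 10 11)(2 7 9)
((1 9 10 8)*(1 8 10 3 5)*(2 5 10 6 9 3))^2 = (1 10 9 5 3 6 2)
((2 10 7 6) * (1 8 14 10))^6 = (1 2 6 7 10 14 8)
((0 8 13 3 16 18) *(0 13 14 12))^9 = (0 8 14 12)(3 16 18 13)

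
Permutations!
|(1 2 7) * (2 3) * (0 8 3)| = 6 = |(0 8 3 2 7 1)|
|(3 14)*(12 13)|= |(3 14)(12 13)|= 2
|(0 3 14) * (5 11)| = 6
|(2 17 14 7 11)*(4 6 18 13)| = |(2 17 14 7 11)(4 6 18 13)| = 20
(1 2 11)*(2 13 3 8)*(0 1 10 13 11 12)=(0 1 11 10 13 3 8 2 12)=[1, 11, 12, 8, 4, 5, 6, 7, 2, 9, 13, 10, 0, 3]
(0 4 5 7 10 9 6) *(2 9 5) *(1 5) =(0 4 2 9 6)(1 5 7 10) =[4, 5, 9, 3, 2, 7, 0, 10, 8, 6, 1]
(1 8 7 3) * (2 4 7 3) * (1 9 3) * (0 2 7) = (0 2 4)(1 8)(3 9) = [2, 8, 4, 9, 0, 5, 6, 7, 1, 3]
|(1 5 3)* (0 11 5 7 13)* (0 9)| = 8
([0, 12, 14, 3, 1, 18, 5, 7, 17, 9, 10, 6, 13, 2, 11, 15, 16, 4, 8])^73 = (1 12 13 2 14 11 6 5 18 8 17 4)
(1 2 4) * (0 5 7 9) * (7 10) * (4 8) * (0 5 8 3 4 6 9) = (0 8 6 9 5 10 7)(1 2 3 4) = [8, 2, 3, 4, 1, 10, 9, 0, 6, 5, 7]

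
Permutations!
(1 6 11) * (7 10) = [0, 6, 2, 3, 4, 5, 11, 10, 8, 9, 7, 1] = (1 6 11)(7 10)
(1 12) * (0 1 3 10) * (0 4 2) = (0 1 12 3 10 4 2) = [1, 12, 0, 10, 2, 5, 6, 7, 8, 9, 4, 11, 3]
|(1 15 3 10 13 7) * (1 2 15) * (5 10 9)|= 8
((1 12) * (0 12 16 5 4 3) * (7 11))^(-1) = ((0 12 1 16 5 4 3)(7 11))^(-1) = (0 3 4 5 16 1 12)(7 11)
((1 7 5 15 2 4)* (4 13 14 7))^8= (2 14 5)(7 15 13)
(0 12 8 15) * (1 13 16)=(0 12 8 15)(1 13 16)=[12, 13, 2, 3, 4, 5, 6, 7, 15, 9, 10, 11, 8, 16, 14, 0, 1]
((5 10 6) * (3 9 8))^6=(10)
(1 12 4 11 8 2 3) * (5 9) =[0, 12, 3, 1, 11, 9, 6, 7, 2, 5, 10, 8, 4] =(1 12 4 11 8 2 3)(5 9)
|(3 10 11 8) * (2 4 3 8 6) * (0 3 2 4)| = 7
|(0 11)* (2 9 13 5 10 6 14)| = 14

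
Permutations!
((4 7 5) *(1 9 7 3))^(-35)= ((1 9 7 5 4 3))^(-35)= (1 9 7 5 4 3)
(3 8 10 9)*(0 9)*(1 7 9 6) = (0 6 1 7 9 3 8 10) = [6, 7, 2, 8, 4, 5, 1, 9, 10, 3, 0]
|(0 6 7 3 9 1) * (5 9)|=|(0 6 7 3 5 9 1)|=7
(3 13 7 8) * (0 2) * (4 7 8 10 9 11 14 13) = (0 2)(3 4 7 10 9 11 14 13 8) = [2, 1, 0, 4, 7, 5, 6, 10, 3, 11, 9, 14, 12, 8, 13]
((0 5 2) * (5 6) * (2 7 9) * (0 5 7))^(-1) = ((0 6 7 9 2 5))^(-1) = (0 5 2 9 7 6)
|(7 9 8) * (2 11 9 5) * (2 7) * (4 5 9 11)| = |(11)(2 4 5 7 9 8)| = 6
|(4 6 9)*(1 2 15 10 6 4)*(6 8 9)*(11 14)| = |(1 2 15 10 8 9)(11 14)| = 6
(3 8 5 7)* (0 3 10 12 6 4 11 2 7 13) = (0 3 8 5 13)(2 7 10 12 6 4 11) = [3, 1, 7, 8, 11, 13, 4, 10, 5, 9, 12, 2, 6, 0]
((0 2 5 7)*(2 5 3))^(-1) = (0 7 5)(2 3)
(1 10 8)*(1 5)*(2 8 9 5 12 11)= (1 10 9 5)(2 8 12 11)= [0, 10, 8, 3, 4, 1, 6, 7, 12, 5, 9, 2, 11]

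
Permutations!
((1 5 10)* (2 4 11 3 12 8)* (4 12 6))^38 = ((1 5 10)(2 12 8)(3 6 4 11))^38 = (1 10 5)(2 8 12)(3 4)(6 11)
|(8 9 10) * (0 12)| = 6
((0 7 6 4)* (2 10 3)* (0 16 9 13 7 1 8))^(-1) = (0 8 1)(2 3 10)(4 6 7 13 9 16)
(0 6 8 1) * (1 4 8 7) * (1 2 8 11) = (0 6 7 2 8 4 11 1) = [6, 0, 8, 3, 11, 5, 7, 2, 4, 9, 10, 1]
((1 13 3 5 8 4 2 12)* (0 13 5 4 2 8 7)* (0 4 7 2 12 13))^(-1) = (1 12 8 4 7 3 13 2 5)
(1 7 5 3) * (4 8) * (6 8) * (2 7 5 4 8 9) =(1 5 3)(2 7 4 6 9) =[0, 5, 7, 1, 6, 3, 9, 4, 8, 2]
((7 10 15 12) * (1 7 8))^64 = (1 12 10)(7 8 15)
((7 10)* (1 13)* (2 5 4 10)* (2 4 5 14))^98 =(14)(4 7 10)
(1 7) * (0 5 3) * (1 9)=(0 5 3)(1 7 9)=[5, 7, 2, 0, 4, 3, 6, 9, 8, 1]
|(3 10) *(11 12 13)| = 6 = |(3 10)(11 12 13)|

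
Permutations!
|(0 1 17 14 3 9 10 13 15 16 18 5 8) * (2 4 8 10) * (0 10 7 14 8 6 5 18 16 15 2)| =14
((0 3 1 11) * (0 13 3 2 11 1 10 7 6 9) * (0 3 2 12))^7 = (0 12)(2 11 13)(3 7 9 10 6) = ((0 12)(2 11 13)(3 10 7 6 9))^7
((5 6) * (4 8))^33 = (4 8)(5 6)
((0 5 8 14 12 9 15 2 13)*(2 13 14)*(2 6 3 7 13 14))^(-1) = (0 13 7 3 6 8 5)(9 12 14 15)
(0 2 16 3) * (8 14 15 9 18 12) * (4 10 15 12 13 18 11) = (0 2 16 3)(4 10 15 9 11)(8 14 12)(13 18) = [2, 1, 16, 0, 10, 5, 6, 7, 14, 11, 15, 4, 8, 18, 12, 9, 3, 17, 13]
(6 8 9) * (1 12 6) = (1 12 6 8 9) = [0, 12, 2, 3, 4, 5, 8, 7, 9, 1, 10, 11, 6]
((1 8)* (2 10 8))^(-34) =((1 2 10 8))^(-34) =(1 10)(2 8)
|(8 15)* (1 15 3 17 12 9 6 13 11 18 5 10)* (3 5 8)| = |(1 15 3 17 12 9 6 13 11 18 8 5 10)| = 13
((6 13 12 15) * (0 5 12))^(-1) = ((0 5 12 15 6 13))^(-1) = (0 13 6 15 12 5)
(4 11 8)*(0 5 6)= (0 5 6)(4 11 8)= [5, 1, 2, 3, 11, 6, 0, 7, 4, 9, 10, 8]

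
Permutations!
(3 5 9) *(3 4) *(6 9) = (3 5 6 9 4) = [0, 1, 2, 5, 3, 6, 9, 7, 8, 4]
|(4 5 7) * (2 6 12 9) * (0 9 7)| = |(0 9 2 6 12 7 4 5)| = 8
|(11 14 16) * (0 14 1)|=5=|(0 14 16 11 1)|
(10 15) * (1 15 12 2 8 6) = (1 15 10 12 2 8 6) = [0, 15, 8, 3, 4, 5, 1, 7, 6, 9, 12, 11, 2, 13, 14, 10]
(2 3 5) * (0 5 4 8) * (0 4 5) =(2 3 5)(4 8) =[0, 1, 3, 5, 8, 2, 6, 7, 4]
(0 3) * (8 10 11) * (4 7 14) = [3, 1, 2, 0, 7, 5, 6, 14, 10, 9, 11, 8, 12, 13, 4] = (0 3)(4 7 14)(8 10 11)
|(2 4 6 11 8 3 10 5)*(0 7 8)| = 10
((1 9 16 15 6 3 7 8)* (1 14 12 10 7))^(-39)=((1 9 16 15 6 3)(7 8 14 12 10))^(-39)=(1 15)(3 16)(6 9)(7 8 14 12 10)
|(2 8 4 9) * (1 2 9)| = 4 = |(9)(1 2 8 4)|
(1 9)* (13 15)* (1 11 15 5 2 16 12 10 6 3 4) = (1 9 11 15 13 5 2 16 12 10 6 3 4) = [0, 9, 16, 4, 1, 2, 3, 7, 8, 11, 6, 15, 10, 5, 14, 13, 12]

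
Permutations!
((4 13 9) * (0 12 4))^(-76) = (0 9 13 4 12)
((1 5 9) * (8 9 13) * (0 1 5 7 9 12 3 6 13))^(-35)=(13)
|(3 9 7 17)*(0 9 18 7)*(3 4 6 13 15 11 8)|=|(0 9)(3 18 7 17 4 6 13 15 11 8)|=10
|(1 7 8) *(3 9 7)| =|(1 3 9 7 8)| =5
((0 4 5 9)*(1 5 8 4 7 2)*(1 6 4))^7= (0 5 8 6 7 9 1 4 2)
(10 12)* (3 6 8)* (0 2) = (0 2)(3 6 8)(10 12) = [2, 1, 0, 6, 4, 5, 8, 7, 3, 9, 12, 11, 10]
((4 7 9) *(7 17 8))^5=(17)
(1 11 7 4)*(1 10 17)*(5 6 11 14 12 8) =[0, 14, 2, 3, 10, 6, 11, 4, 5, 9, 17, 7, 8, 13, 12, 15, 16, 1] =(1 14 12 8 5 6 11 7 4 10 17)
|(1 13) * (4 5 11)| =|(1 13)(4 5 11)| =6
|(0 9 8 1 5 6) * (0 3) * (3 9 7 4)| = |(0 7 4 3)(1 5 6 9 8)| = 20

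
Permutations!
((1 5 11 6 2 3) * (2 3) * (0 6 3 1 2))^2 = (0 1 11 2 6 5 3)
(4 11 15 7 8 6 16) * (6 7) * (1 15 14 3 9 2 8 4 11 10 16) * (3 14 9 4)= (1 15 6)(2 8 7 3 4 10 16 11 9)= [0, 15, 8, 4, 10, 5, 1, 3, 7, 2, 16, 9, 12, 13, 14, 6, 11]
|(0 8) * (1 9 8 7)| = 5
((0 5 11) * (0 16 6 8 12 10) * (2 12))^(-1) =(0 10 12 2 8 6 16 11 5)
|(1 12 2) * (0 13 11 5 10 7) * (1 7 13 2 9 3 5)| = 24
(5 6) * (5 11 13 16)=(5 6 11 13 16)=[0, 1, 2, 3, 4, 6, 11, 7, 8, 9, 10, 13, 12, 16, 14, 15, 5]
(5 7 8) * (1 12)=[0, 12, 2, 3, 4, 7, 6, 8, 5, 9, 10, 11, 1]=(1 12)(5 7 8)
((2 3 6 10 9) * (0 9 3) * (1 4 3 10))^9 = (10)(1 4 3 6)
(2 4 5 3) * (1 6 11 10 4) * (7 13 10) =[0, 6, 1, 2, 5, 3, 11, 13, 8, 9, 4, 7, 12, 10] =(1 6 11 7 13 10 4 5 3 2)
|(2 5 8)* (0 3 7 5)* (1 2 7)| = |(0 3 1 2)(5 8 7)| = 12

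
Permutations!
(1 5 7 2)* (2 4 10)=[0, 5, 1, 3, 10, 7, 6, 4, 8, 9, 2]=(1 5 7 4 10 2)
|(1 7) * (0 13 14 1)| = 5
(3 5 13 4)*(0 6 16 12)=(0 6 16 12)(3 5 13 4)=[6, 1, 2, 5, 3, 13, 16, 7, 8, 9, 10, 11, 0, 4, 14, 15, 12]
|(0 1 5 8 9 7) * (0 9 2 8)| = 6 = |(0 1 5)(2 8)(7 9)|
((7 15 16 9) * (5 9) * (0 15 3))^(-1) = ((0 15 16 5 9 7 3))^(-1) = (0 3 7 9 5 16 15)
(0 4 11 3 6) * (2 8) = [4, 1, 8, 6, 11, 5, 0, 7, 2, 9, 10, 3] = (0 4 11 3 6)(2 8)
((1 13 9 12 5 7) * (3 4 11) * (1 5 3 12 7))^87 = (1 9 5 13 7)(3 12 11 4)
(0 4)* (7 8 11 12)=[4, 1, 2, 3, 0, 5, 6, 8, 11, 9, 10, 12, 7]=(0 4)(7 8 11 12)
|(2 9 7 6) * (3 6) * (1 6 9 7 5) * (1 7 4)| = |(1 6 2 4)(3 9 5 7)| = 4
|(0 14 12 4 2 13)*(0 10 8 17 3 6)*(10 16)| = |(0 14 12 4 2 13 16 10 8 17 3 6)| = 12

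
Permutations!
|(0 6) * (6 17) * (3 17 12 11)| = 6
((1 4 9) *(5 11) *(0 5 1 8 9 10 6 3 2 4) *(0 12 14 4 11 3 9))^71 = ((0 5 3 2 11 1 12 14 4 10 6 9 8))^71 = (0 12 8 1 9 11 6 2 10 3 4 5 14)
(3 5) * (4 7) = (3 5)(4 7) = [0, 1, 2, 5, 7, 3, 6, 4]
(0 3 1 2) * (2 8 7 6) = (0 3 1 8 7 6 2) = [3, 8, 0, 1, 4, 5, 2, 6, 7]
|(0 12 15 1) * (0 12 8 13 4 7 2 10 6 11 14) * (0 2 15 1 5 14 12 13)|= |(0 8)(1 13 4 7 15 5 14 2 10 6 11 12)|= 12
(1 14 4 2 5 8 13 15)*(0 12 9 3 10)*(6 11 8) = [12, 14, 5, 10, 2, 6, 11, 7, 13, 3, 0, 8, 9, 15, 4, 1] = (0 12 9 3 10)(1 14 4 2 5 6 11 8 13 15)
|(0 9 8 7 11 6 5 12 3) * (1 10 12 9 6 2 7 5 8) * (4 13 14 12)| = 12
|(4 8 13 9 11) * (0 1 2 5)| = |(0 1 2 5)(4 8 13 9 11)| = 20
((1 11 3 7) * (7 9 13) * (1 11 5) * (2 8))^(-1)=(1 5)(2 8)(3 11 7 13 9)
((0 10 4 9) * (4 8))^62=((0 10 8 4 9))^62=(0 8 9 10 4)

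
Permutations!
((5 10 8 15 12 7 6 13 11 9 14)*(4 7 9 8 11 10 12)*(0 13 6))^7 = (0 7 4 15 8 11 10 13)(5 14 9 12)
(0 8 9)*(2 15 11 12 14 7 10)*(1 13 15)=[8, 13, 1, 3, 4, 5, 6, 10, 9, 0, 2, 12, 14, 15, 7, 11]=(0 8 9)(1 13 15 11 12 14 7 10 2)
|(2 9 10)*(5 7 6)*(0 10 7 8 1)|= 9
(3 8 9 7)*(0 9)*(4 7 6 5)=(0 9 6 5 4 7 3 8)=[9, 1, 2, 8, 7, 4, 5, 3, 0, 6]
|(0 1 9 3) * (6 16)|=4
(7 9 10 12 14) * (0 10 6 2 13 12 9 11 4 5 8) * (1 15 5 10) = [1, 15, 13, 3, 10, 8, 2, 11, 0, 6, 9, 4, 14, 12, 7, 5] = (0 1 15 5 8)(2 13 12 14 7 11 4 10 9 6)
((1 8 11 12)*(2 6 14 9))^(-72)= ((1 8 11 12)(2 6 14 9))^(-72)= (14)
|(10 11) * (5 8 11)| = 4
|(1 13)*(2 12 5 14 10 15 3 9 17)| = |(1 13)(2 12 5 14 10 15 3 9 17)| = 18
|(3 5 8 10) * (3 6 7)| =|(3 5 8 10 6 7)| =6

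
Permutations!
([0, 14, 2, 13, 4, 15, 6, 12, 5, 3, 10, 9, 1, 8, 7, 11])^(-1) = (1 12 7 14)(3 9 11 15 5 8 13)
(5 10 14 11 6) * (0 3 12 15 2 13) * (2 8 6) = (0 3 12 15 8 6 5 10 14 11 2 13) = [3, 1, 13, 12, 4, 10, 5, 7, 6, 9, 14, 2, 15, 0, 11, 8]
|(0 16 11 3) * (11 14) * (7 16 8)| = 7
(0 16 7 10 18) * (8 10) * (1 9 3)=[16, 9, 2, 1, 4, 5, 6, 8, 10, 3, 18, 11, 12, 13, 14, 15, 7, 17, 0]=(0 16 7 8 10 18)(1 9 3)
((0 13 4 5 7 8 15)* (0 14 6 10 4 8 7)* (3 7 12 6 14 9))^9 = ((0 13 8 15 9 3 7 12 6 10 4 5))^9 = (0 10 7 15)(3 8 5 6)(4 12 9 13)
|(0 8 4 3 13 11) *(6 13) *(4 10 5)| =|(0 8 10 5 4 3 6 13 11)| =9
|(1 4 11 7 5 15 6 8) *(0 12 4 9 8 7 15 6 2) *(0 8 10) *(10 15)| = |(0 12 4 11 10)(1 9 15 2 8)(5 6 7)| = 15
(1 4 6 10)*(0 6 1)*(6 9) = [9, 4, 2, 3, 1, 5, 10, 7, 8, 6, 0] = (0 9 6 10)(1 4)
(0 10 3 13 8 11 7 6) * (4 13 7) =(0 10 3 7 6)(4 13 8 11) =[10, 1, 2, 7, 13, 5, 0, 6, 11, 9, 3, 4, 12, 8]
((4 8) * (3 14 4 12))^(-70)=(14)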